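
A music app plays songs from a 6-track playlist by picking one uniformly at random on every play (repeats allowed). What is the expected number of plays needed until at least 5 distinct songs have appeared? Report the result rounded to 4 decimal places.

8.7000

Going from k to k+1 distinct takes a geometric number of plays with mean 6/(6-k).
Sum over k = 0,...,4: E = 6/6 + 6/5 + 6/4 + 6/3 + 6/2 = 8.70000.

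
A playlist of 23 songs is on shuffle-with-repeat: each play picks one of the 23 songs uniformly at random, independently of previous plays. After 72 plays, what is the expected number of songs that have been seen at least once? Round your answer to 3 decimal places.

For each song, P(seen in 72 plays) = 1 - (22/23)^72 = 0.9593.
By linearity of expectation, E[distinct seen] = 23·(1 - (22/23)^72) = 22.0630.

22.063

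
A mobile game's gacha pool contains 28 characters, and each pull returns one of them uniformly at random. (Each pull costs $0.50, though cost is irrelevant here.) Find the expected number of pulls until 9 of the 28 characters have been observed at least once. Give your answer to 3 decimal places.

With k distinct characters already seen, the next new one arrives after an expected 28/(28-k) pulls.
Sum over k = 0,...,8: E = 28/28 + 28/27 + 28/26 + ... + 28/21 + 28/20 = 10.6241.

10.624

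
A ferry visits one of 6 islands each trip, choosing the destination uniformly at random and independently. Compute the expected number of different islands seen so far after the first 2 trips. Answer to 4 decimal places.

For each island, P(seen in 2 trips) = 1 - (5/6)^2 = 0.30556.
By linearity of expectation, E[distinct seen] = 6·(1 - (5/6)^2) = 1.83333.

1.8333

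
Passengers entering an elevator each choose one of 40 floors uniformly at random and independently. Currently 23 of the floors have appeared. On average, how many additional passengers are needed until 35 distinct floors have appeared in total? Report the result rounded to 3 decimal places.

With k distinct floors already seen, the next new one takes an expected 40/(40-k) passengers.
Sum over k = 23,...,34: E = 40/17 + 40/16 + 40/15 + ... + 40/7 + 40/6 = 46.2488.

46.249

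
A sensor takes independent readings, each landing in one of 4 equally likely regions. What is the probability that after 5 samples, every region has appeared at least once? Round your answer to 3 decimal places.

0.234

By inclusion–exclusion over which regions are missing,
P(all seen) = Σ_{j=0}^{4} (-1)^j C(4,j)((4-j)/4)^5
= 1.0000 - 0.9492 + 0.1875 - 0.0039 + 0.0000
= 0.2344.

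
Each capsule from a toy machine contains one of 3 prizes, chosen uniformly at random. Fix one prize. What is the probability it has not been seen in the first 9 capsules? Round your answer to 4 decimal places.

0.0260

On each capsule the fixed prize fails to appear with probability 2/3.
P(still missing after 9) = (2/3)^9 = 0.02601.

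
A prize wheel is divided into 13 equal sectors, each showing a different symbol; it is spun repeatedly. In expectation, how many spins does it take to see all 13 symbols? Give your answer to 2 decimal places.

41.34

After k distinct symbols have appeared, the next spin gives a new one with probability (13-k)/13, so the expected wait for the (k+1)-th is 13/(13-k).
E[T] = 13/13 + 13/12 + 13/11 + ... + 13/2 + 13/1 = 13·H_{13}.
H_{13} = 3.180, so E[T] = 41.342.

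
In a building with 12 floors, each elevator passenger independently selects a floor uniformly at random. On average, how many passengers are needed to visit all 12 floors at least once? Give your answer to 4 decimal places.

After k distinct floors have appeared, the next passenger gives a new one with probability (12-k)/12, so the expected wait for the (k+1)-th is 12/(12-k).
E[T] = 12/12 + 12/11 + 12/10 + ... + 12/2 + 12/1 = 12·H_{12}.
H_{12} = 3.10321, so E[T] = 37.23853.

37.2385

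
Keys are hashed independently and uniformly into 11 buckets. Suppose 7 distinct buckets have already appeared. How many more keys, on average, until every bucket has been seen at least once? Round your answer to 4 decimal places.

From k distinct to k+1 distinct takes on average 11/(11-k) keys.
Sum over k = 7,...,10: E = 11/4 + 11/3 + 11/2 + 11/1 = 22.91667.

22.9167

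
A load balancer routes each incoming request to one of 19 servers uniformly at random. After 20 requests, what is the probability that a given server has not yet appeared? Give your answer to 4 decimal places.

On each request the fixed server fails to appear with probability 18/19.
P(still missing after 20) = (18/19)^20 = 0.33914.

0.3391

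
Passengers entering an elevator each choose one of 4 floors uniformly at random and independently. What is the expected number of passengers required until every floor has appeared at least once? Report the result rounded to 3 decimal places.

After k distinct floors have appeared, the next passenger gives a new one with probability (4-k)/4, so the expected wait for the (k+1)-th is 4/(4-k).
E[T] = 4/4 + 4/3 + 4/2 + 4/1 = 4·H_{4}.
H_{4} = 2.0833, so E[T] = 8.3333.

8.333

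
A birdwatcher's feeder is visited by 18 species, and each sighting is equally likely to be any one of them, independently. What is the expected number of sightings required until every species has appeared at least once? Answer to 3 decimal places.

62.912

Split into phases: going from k distinct to k+1 distinct takes on average 18/(18-k) sightings.
E[T] = 18/18 + 18/17 + 18/16 + ... + 18/2 + 18/1 = 18·H_{18}.
H_{18} = 3.4951, so E[T] = 62.9119.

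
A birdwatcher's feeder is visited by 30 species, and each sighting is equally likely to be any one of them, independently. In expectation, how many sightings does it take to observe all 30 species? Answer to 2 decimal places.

119.85

After k distinct species have appeared, the next sighting gives a new one with probability (30-k)/30, so the expected wait for the (k+1)-th is 30/(30-k).
E[T] = 30/30 + 30/29 + 30/28 + ... + 30/2 + 30/1 = 30·H_{30}.
H_{30} = 3.995, so E[T] = 119.850.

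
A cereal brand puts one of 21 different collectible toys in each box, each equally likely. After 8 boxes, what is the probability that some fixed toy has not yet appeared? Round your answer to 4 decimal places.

Each box misses the fixed toy with probability (21-1)/21 = 20/21, independently.
P(still missing after 8) = (20/21)^8 = 0.67684.

0.6768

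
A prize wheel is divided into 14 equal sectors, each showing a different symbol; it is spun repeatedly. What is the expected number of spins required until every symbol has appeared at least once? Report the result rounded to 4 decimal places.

45.5219

Split into phases: going from k distinct to k+1 distinct takes on average 14/(14-k) spins.
E[T] = 14/14 + 14/13 + 14/12 + ... + 14/2 + 14/1 = 14·H_{14}.
H_{14} = 3.25156, so E[T] = 45.52187.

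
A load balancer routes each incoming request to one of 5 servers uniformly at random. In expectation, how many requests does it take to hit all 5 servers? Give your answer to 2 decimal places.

11.42

Split into phases: going from k distinct to k+1 distinct takes on average 5/(5-k) requests.
E[T] = 5/5 + 5/4 + 5/3 + 5/2 + 5/1 = 5·H_{5}.
H_{5} = 2.283, so E[T] = 11.417.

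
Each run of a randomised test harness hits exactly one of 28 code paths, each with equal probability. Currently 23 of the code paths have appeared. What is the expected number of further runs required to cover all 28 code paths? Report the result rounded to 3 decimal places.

63.933

With k distinct code paths already seen, the next new one takes an expected 28/(28-k) runs.
Sum over k = 23,...,27: E = 28/5 + 28/4 + 28/3 + 28/2 + 28/1 = 63.9333.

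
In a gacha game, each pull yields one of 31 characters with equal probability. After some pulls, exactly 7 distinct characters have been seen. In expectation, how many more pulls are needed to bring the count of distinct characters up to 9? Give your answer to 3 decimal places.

From k distinct to k+1 distinct takes on average 31/(31-k) pulls.
Sum over k = 7,...,8: E = 31/24 + 31/23 = 2.6395.

2.639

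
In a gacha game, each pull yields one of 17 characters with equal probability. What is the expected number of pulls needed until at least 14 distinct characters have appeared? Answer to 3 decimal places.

27.306

With k distinct characters already seen, the next new one arrives after an expected 17/(17-k) pulls.
Sum over k = 0,...,13: E = 17/17 + 17/16 + 17/15 + ... + 17/5 + 17/4 = 27.3057.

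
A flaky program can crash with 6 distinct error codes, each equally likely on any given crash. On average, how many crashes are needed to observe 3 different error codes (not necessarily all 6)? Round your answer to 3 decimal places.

3.700

With k distinct error codes already seen, the next new one arrives after an expected 6/(6-k) crashes.
Sum over k = 0,...,2: E = 6/6 + 6/5 + 6/4 = 3.7000.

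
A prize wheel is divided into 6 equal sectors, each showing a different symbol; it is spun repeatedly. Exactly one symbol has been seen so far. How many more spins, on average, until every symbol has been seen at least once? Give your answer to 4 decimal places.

13.7000

The wait to go from k to k+1 distinct symbols is geometric with mean 6/(6-k).
Sum over k = 1,...,5: E = 6/5 + 6/4 + 6/3 + 6/2 + 6/1 = 13.70000.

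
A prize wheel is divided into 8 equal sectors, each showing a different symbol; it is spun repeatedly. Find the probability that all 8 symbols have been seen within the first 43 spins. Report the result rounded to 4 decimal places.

Let A_i be the event that symbol i is missing after 43 spins. By inclusion–exclusion on the A_i,
P(all seen) = Σ_{j=0}^{8} (-1)^j C(8,j)((8-j)/8)^43
= 1.00000 - 0.02567 + 0.00012 - 0.00000 + 0.00000 - 0.00000 + 0.00000 - 0.00000 + 0.00000
= 0.97445.

0.9744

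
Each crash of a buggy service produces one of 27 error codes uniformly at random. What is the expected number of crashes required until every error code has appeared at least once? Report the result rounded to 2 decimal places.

105.07

Split into phases: going from k distinct to k+1 distinct takes on average 27/(27-k) crashes.
E[T] = 27/27 + 27/26 + 27/25 + ... + 27/2 + 27/1 = 27·H_{27}.
H_{27} = 3.891, so E[T] = 105.069.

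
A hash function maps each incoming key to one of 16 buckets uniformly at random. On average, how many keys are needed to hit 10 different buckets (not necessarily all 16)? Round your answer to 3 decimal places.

14.892

With k distinct buckets already seen, the next new one arrives after an expected 16/(16-k) keys.
Sum over k = 0,...,9: E = 16/16 + 16/15 + 16/14 + ... + 16/8 + 16/7 = 14.8917.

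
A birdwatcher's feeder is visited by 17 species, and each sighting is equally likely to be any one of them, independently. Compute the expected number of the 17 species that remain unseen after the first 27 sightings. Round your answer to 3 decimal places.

For each species, P(unseen after 27) = (16/17)^27 = 0.1946.
By linearity of expectation, E[unseen] = 17·(16/17)^27 = 3.3080.

3.308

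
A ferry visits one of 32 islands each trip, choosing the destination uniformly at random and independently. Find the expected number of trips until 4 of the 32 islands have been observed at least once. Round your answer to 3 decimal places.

4.202

Going from k to k+1 distinct takes a geometric number of trips with mean 32/(32-k).
Sum over k = 0,...,3: E = 32/32 + 32/31 + 32/30 + 32/29 = 4.2024.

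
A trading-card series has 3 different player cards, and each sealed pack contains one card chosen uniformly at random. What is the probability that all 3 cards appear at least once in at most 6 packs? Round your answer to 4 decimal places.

Let A_i be the event that card i is missing after 6 packs. By inclusion–exclusion on the A_i,
P(all seen) = Σ_{j=0}^{3} (-1)^j C(3,j)((3-j)/3)^6
= 1.00000 - 0.26337 + 0.00412 - 0.00000
= 0.74074.

0.7407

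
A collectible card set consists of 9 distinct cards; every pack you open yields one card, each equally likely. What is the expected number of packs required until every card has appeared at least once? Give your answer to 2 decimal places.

25.46

Split into phases: going from k distinct to k+1 distinct takes on average 9/(9-k) packs.
E[T] = 9/9 + 9/8 + 9/7 + ... + 9/2 + 9/1 = 9·H_{9}.
H_{9} = 2.829, so E[T] = 25.461.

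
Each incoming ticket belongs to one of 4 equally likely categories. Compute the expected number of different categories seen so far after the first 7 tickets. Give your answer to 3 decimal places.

For each category, P(seen in 7 tickets) = 1 - (3/4)^7 = 0.8665.
By linearity of expectation, E[distinct seen] = 4·(1 - (3/4)^7) = 3.4661.

3.466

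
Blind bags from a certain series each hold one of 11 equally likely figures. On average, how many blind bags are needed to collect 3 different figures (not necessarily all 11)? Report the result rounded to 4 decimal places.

3.3222

With k distinct figures already seen, the next new one arrives after an expected 11/(11-k) blind bags.
Sum over k = 0,...,2: E = 11/11 + 11/10 + 11/9 = 3.32222.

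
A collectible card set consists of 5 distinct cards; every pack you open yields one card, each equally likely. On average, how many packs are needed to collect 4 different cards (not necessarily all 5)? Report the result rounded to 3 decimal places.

Going from k to k+1 distinct takes a geometric number of packs with mean 5/(5-k).
Sum over k = 0,...,3: E = 5/5 + 5/4 + 5/3 + 5/2 = 6.4167.

6.417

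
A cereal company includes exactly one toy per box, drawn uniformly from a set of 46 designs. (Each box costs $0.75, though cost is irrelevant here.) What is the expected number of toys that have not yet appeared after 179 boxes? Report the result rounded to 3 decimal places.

0.900

For each toy, P(unseen after 179) = (45/46)^179 = 0.0196.
By linearity of expectation, E[unseen] = 46·(45/46)^179 = 0.8998.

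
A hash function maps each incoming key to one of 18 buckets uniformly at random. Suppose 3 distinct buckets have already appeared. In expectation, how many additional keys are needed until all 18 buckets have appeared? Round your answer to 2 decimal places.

59.73

The wait to go from k to k+1 distinct buckets is geometric with mean 18/(18-k).
Sum over k = 3,...,17: E = 18/15 + 18/14 + 18/13 + ... + 18/2 + 18/1 = 59.728.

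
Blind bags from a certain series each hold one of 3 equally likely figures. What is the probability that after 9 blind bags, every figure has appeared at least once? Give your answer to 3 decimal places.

0.922

Let A_i be the event that figure i is missing after 9 blind bags. By inclusion–exclusion on the A_i,
P(all seen) = Σ_{j=0}^{3} (-1)^j C(3,j)((3-j)/3)^9
= 1.0000 - 0.0780 + 0.0002 - 0.0000
= 0.9221.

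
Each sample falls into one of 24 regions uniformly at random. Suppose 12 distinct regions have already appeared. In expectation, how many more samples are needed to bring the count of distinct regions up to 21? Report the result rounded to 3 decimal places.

30.477

From k distinct to k+1 distinct takes on average 24/(24-k) samples.
Sum over k = 12,...,20: E = 24/12 + 24/11 + 24/10 + ... + 24/5 + 24/4 = 30.4771.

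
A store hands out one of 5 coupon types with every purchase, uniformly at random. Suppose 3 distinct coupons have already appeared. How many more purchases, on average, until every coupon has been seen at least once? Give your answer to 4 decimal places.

From k distinct to k+1 distinct takes on average 5/(5-k) purchases.
Sum over k = 3,...,4: E = 5/2 + 5/1 = 7.50000.

7.5000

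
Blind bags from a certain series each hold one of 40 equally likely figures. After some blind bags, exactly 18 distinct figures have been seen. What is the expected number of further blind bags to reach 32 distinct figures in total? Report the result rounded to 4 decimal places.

With k distinct figures already seen, the next new one takes an expected 40/(40-k) blind bags.
Sum over k = 18,...,31: E = 40/22 + 40/21 + 40/20 + ... + 40/10 + 40/9 = 38.91824.

38.9182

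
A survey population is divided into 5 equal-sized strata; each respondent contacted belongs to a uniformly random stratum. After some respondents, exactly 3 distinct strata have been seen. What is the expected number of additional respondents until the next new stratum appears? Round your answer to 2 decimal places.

Each respondent yields a new stratum with probability (5-3)/5 = 2/5, so the wait is geometric with mean 5/2.
E = 5/2 = 2.500.

2.50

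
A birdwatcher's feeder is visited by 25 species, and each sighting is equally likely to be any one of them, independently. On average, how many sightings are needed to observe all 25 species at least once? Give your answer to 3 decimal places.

95.399

After k distinct species have appeared, the next sighting gives a new one with probability (25-k)/25, so the expected wait for the (k+1)-th is 25/(25-k).
E[T] = 25/25 + 25/24 + 25/23 + ... + 25/2 + 25/1 = 25·H_{25}.
H_{25} = 3.8160, so E[T] = 95.3990.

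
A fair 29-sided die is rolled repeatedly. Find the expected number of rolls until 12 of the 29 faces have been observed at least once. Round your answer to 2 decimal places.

With k distinct faces already seen, the next new one arrives after an expected 29/(29-k) rolls.
Sum over k = 0,...,11: E = 29/29 + 29/28 + 29/27 + ... + 29/19 + 29/18 = 15.141.

15.14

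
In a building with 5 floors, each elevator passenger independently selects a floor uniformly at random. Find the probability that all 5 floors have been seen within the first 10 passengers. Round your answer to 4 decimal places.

0.5225

Let A_i be the event that floor i is missing after 10 passengers. By inclusion–exclusion on the A_i,
P(all seen) = Σ_{j=0}^{5} (-1)^j C(5,j)((5-j)/5)^10
= 1.00000 - 0.53687 + 0.06047 - 0.00105 + 0.00000 - 0.00000
= 0.52255.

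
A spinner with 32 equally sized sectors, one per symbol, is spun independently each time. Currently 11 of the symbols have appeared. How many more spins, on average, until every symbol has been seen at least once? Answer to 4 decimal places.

116.6515

From k distinct to k+1 distinct takes on average 32/(32-k) spins.
Sum over k = 11,...,31: E = 32/21 + 32/20 + 32/19 + ... + 32/2 + 32/1 = 116.65148.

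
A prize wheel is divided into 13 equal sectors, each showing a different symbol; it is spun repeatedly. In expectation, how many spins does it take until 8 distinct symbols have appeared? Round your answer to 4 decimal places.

Going from k to k+1 distinct takes a geometric number of spins with mean 13/(13-k).
Sum over k = 0,...,7: E = 13/13 + 13/12 + 13/11 + ... + 13/7 + 13/6 = 11.65841.

11.6584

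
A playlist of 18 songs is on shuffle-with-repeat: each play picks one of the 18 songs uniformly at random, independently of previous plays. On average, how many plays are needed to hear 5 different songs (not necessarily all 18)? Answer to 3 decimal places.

5.670

Going from k to k+1 distinct takes a geometric number of plays with mean 18/(18-k).
Sum over k = 0,...,4: E = 18/18 + 18/17 + 18/16 + 18/15 + 18/14 = 5.6695.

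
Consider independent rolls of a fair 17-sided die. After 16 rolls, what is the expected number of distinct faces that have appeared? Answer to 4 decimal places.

10.5555

For each face, P(seen in 16 rolls) = 1 - (16/17)^16 = 0.62091.
By linearity of expectation, E[distinct seen] = 17·(1 - (16/17)^16) = 10.55555.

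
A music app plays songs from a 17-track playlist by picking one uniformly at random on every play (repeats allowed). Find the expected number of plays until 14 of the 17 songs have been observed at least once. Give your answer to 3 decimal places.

With k distinct songs already seen, the next new one arrives after an expected 17/(17-k) plays.
Sum over k = 0,...,13: E = 17/17 + 17/16 + 17/15 + ... + 17/5 + 17/4 = 27.3057.

27.306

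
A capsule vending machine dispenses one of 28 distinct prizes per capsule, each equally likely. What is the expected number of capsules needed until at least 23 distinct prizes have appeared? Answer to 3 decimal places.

With k distinct prizes already seen, the next new one arrives after an expected 28/(28-k) capsules.
Sum over k = 0,...,22: E = 28/28 + 28/27 + 28/26 + ... + 28/7 + 28/6 = 46.0275.

46.027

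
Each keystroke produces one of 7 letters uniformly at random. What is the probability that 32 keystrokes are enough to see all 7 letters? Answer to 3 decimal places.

0.950

Let A_i be the event that letter i is missing after 32 keystrokes. By inclusion–exclusion on the A_i,
P(all seen) = Σ_{j=0}^{7} (-1)^j C(7,j)((7-j)/7)^32
= 1.0000 - 0.0504 + 0.0004 - 0.0000 + 0.0000 - 0.0000 + 0.0000 - 0.0000
= 0.9500.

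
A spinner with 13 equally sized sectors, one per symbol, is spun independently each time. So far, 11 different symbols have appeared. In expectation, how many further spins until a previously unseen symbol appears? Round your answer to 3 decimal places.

The number of spins until the next new symbol is geometric with success probability 2/13, so its mean is 13/2.
E = 13/2 = 6.5000.

6.500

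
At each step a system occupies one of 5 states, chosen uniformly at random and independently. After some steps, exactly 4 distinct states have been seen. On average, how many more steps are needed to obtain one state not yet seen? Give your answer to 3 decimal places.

The number of steps until the next new state is geometric with success probability 1/5, so its mean is 5/1.
E = 5/1 = 5.0000.

5.000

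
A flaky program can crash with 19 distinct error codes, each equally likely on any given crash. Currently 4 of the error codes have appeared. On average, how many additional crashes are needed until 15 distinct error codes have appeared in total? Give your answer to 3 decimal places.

With k distinct error codes already seen, the next new one takes an expected 19/(19-k) crashes.
Sum over k = 4,...,14: E = 19/15 + 19/14 + 19/13 + ... + 19/6 + 19/5 = 23.4630.

23.463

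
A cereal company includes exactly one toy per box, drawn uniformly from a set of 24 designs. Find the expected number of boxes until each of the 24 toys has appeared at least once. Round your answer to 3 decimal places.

The wait to go from k to k+1 distinct toys is geometric with mean 24/(24-k).
E[T] = 24/24 + 24/23 + 24/22 + ... + 24/2 + 24/1 = 24·H_{24}.
H_{24} = 3.7760, so E[T] = 90.6230.

90.623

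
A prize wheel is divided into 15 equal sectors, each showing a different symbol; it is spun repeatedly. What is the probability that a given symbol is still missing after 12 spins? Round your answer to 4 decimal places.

Each spin misses the fixed symbol with probability (15-1)/15 = 14/15, independently.
P(still missing after 12) = (14/15)^12 = 0.43696.

0.4370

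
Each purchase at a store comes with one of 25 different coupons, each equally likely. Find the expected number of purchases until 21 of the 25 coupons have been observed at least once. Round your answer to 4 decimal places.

43.3156

With k distinct coupons already seen, the next new one arrives after an expected 25/(25-k) purchases.
Sum over k = 0,...,20: E = 25/25 + 25/24 + 25/23 + ... + 25/6 + 25/5 = 43.31562.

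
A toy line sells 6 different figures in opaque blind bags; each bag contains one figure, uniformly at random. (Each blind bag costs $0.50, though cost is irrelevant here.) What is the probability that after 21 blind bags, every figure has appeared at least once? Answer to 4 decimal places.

0.8726

Let A_i be the event that figure i is missing after 21 blind bags. By inclusion–exclusion on the A_i,
P(all seen) = Σ_{j=0}^{6} (-1)^j C(6,j)((6-j)/6)^21
= 1.00000 - 0.13042 + 0.00301 - 0.00001 + 0.00000 - 0.00000 + 0.00000
= 0.87258.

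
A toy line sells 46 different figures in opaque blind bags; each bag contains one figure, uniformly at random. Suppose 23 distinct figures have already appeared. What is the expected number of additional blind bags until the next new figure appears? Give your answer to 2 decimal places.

2.00

The number of blind bags until the next new figure is geometric with success probability 23/46, so its mean is 46/23.
E = 46/23 = 2.000.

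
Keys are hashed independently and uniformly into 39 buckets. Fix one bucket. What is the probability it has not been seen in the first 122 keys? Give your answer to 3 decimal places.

0.042

On each key the fixed bucket fails to appear with probability 38/39.
P(still missing after 122) = (38/39)^122 = 0.0420.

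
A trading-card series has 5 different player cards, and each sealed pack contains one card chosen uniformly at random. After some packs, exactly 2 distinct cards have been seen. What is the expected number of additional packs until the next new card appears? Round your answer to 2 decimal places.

Each pack yields a new card with probability (5-2)/5 = 3/5, so the wait is geometric with mean 5/3.
E = 5/3 = 1.667.

1.67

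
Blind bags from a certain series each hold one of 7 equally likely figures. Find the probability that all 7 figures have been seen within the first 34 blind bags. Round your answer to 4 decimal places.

0.9632

By inclusion–exclusion over which figures are missing,
P(all seen) = Σ_{j=0}^{7} (-1)^j C(7,j)((7-j)/7)^34
= 1.00000 - 0.03706 + 0.00023 - 0.00000 + 0.00000 - 0.00000 + 0.00000 - 0.00000
= 0.96317.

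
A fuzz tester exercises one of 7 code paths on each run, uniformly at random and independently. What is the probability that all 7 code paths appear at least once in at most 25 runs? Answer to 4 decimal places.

0.8562

By inclusion–exclusion over which code paths are missing,
P(all seen) = Σ_{j=0}^{7} (-1)^j C(7,j)((7-j)/7)^25
= 1.00000 - 0.14840 + 0.00467 - 0.00003 + 0.00000 - 0.00000 + 0.00000 - 0.00000
= 0.85624.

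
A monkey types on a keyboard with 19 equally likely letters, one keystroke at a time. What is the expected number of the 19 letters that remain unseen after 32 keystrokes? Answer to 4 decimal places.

For each letter, P(unseen after 32) = (18/19)^32 = 0.17726.
By linearity of expectation, E[unseen] = 19·(18/19)^32 = 3.36789.

3.3679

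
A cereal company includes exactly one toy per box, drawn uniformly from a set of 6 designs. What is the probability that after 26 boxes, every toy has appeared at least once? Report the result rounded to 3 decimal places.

0.948

By inclusion–exclusion over which toys are missing,
P(all seen) = Σ_{j=0}^{6} (-1)^j C(6,j)((6-j)/6)^26
= 1.0000 - 0.0524 + 0.0004 - 0.0000 + 0.0000 - 0.0000 + 0.0000
= 0.9480.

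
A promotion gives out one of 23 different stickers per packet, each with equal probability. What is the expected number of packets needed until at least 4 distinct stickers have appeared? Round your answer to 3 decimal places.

4.291

Going from k to k+1 distinct takes a geometric number of packets with mean 23/(23-k).
Sum over k = 0,...,3: E = 23/23 + 23/22 + 23/21 + 23/20 = 4.2907.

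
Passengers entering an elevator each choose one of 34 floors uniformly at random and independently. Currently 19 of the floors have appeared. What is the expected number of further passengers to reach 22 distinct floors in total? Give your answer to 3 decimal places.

The wait to go from k to k+1 distinct floors is geometric with mean 34/(34-k).
Sum over k = 19,...,21: E = 34/15 + 34/14 + 34/13 = 7.3106.

7.311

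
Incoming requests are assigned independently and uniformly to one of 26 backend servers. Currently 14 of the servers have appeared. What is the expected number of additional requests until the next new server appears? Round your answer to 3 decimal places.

Each request yields a new server with probability (26-14)/26 = 12/26, so the wait is geometric with mean 26/12.
E = 26/12 = 2.1667.

2.167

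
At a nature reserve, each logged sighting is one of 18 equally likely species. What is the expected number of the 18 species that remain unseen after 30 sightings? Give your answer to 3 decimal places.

3.240

For each species, P(unseen after 30) = (17/18)^30 = 0.1800.
By linearity of expectation, E[unseen] = 18·(17/18)^30 = 3.2401.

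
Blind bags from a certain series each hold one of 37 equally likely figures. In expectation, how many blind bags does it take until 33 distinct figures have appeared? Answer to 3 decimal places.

78.375

With k distinct figures already seen, the next new one arrives after an expected 37/(37-k) blind bags.
Sum over k = 0,...,32: E = 37/37 + 37/36 + 37/35 + ... + 37/6 + 37/5 = 78.3754.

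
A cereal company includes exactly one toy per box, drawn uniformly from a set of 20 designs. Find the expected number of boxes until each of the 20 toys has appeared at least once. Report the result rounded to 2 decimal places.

After k distinct toys have appeared, the next box gives a new one with probability (20-k)/20, so the expected wait for the (k+1)-th is 20/(20-k).
E[T] = 20/20 + 20/19 + 20/18 + ... + 20/2 + 20/1 = 20·H_{20}.
H_{20} = 3.598, so E[T] = 71.955.

71.95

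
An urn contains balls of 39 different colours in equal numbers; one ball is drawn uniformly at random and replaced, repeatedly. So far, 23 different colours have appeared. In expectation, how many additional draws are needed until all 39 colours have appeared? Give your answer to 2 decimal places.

131.85

From k distinct to k+1 distinct takes on average 39/(39-k) draws.
Sum over k = 23,...,38: E = 39/16 + 39/15 + 39/14 + ... + 39/2 + 39/1 = 131.848.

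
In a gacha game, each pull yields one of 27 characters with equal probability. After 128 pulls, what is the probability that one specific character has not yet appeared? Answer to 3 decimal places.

Each pull misses the fixed character with probability (27-1)/27 = 26/27, independently.
P(still missing after 128) = (26/27)^128 = 0.0080.

0.008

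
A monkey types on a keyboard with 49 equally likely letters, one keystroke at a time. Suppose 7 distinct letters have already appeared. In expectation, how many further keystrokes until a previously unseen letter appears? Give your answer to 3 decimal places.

1.167

The number of keystrokes until the next new letter is geometric with success probability 42/49, so its mean is 49/42.
E = 49/42 = 1.1667.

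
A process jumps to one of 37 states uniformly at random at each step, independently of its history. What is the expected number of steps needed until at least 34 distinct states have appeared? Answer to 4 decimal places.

87.6254

With k distinct states already seen, the next new one arrives after an expected 37/(37-k) steps.
Sum over k = 0,...,33: E = 37/37 + 37/36 + 37/35 + ... + 37/5 + 37/4 = 87.62536.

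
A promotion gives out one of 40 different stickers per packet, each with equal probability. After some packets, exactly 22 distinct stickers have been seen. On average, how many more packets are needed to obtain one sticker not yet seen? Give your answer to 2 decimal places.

Each packet yields a new sticker with probability (40-22)/40 = 18/40, so the wait is geometric with mean 40/18.
E = 40/18 = 2.222.

2.22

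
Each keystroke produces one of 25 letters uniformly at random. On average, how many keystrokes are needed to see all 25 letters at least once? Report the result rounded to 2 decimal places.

The wait to go from k to k+1 distinct letters is geometric with mean 25/(25-k).
E[T] = 25/25 + 25/24 + 25/23 + ... + 25/2 + 25/1 = 25·H_{25}.
H_{25} = 3.816, so E[T] = 95.399.

95.40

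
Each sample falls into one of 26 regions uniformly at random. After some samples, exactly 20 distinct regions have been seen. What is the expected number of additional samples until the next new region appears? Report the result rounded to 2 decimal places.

Each sample yields a new region with probability (26-20)/26 = 6/26, so the wait is geometric with mean 26/6.
E = 26/6 = 4.333.

4.33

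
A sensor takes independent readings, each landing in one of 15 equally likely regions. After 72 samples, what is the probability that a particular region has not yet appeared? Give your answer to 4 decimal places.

0.0070

On each sample the fixed region fails to appear with probability 14/15.
P(still missing after 72) = (14/15)^72 = 0.00696.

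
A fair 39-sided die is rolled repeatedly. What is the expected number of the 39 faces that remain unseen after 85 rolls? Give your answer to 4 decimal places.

For each face, P(unseen after 85) = (38/39)^85 = 0.10993.
By linearity of expectation, E[unseen] = 39·(38/39)^85 = 4.28725.

4.2872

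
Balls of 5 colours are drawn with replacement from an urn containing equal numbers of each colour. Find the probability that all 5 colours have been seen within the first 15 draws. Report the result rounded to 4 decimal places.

By inclusion–exclusion over which colours are missing,
P(all seen) = Σ_{j=0}^{5} (-1)^j C(5,j)((5-j)/5)^15
= 1.00000 - 0.17592 + 0.00470 - 0.00001 + 0.00000 - 0.00000
= 0.82877.

0.8288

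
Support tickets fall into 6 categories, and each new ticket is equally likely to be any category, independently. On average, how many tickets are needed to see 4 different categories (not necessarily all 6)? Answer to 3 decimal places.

Going from k to k+1 distinct takes a geometric number of tickets with mean 6/(6-k).
Sum over k = 0,...,3: E = 6/6 + 6/5 + 6/4 + 6/3 = 5.7000.

5.700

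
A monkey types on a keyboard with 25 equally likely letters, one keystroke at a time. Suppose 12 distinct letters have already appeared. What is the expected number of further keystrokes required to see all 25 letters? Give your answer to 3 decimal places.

79.503

From k distinct to k+1 distinct takes on average 25/(25-k) keystrokes.
Sum over k = 12,...,24: E = 25/13 + 25/12 + 25/11 + ... + 25/2 + 25/1 = 79.5033.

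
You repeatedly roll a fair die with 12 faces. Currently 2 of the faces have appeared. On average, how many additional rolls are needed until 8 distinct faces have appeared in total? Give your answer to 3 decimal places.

The wait to go from k to k+1 distinct faces is geometric with mean 12/(12-k).
Sum over k = 2,...,7: E = 12/10 + 12/9 + 12/8 + 12/7 + 12/6 + 12/5 = 10.1476.

10.148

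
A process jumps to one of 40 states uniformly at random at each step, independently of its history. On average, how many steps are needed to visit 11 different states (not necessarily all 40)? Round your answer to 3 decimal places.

12.676

Going from k to k+1 distinct takes a geometric number of steps with mean 40/(40-k).
Sum over k = 0,...,10: E = 40/40 + 40/39 + 40/38 + ... + 40/31 + 40/30 = 12.6756.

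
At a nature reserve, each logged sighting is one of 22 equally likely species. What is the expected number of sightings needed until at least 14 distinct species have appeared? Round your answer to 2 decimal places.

21.41

Going from k to k+1 distinct takes a geometric number of sightings with mean 22/(22-k).
Sum over k = 0,...,13: E = 22/22 + 22/21 + 22/20 + ... + 22/10 + 22/9 = 21.405.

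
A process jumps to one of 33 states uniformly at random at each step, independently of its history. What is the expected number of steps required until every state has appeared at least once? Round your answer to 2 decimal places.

134.93

After k distinct states have appeared, the next step gives a new one with probability (33-k)/33, so the expected wait for the (k+1)-th is 33/(33-k).
E[T] = 33/33 + 33/32 + 33/31 + ... + 33/2 + 33/1 = 33·H_{33}.
H_{33} = 4.089, so E[T] = 134.930.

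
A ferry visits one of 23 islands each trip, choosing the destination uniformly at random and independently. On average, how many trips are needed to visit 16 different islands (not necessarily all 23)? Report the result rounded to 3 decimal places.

26.253

With k distinct islands already seen, the next new one arrives after an expected 23/(23-k) trips.
Sum over k = 0,...,15: E = 23/23 + 23/22 + 23/21 + ... + 23/9 + 23/8 = 26.2530.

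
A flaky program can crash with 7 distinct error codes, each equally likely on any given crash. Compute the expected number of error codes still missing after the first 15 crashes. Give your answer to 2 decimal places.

0.69

For each error code, P(unseen after 15) = (6/7)^15 = 0.099.
By linearity of expectation, E[unseen] = 7·(6/7)^15 = 0.693.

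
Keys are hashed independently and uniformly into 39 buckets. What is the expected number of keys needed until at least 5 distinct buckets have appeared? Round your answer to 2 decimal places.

With k distinct buckets already seen, the next new one arrives after an expected 39/(39-k) keys.
Sum over k = 0,...,4: E = 39/39 + 39/38 + 39/37 + 39/36 + 39/35 = 5.278.

5.28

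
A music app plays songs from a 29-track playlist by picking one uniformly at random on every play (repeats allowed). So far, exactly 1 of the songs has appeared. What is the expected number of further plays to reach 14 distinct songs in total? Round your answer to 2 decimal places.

With k distinct songs already seen, the next new one takes an expected 29/(29-k) plays.
Sum over k = 1,...,13: E = 29/28 + 29/27 + 29/26 + ... + 29/17 + 29/16 = 17.659.

17.66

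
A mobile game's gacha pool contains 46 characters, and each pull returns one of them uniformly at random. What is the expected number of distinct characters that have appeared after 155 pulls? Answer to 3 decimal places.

For each character, P(seen in 155 pulls) = 1 - (45/46)^155 = 0.9669.
By linearity of expectation, E[distinct seen] = 46·(1 - (45/46)^155) = 44.4751.

44.475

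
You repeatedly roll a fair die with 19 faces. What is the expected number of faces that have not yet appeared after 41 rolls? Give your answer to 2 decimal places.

For each face, P(unseen after 41) = (18/19)^41 = 0.109.
By linearity of expectation, E[unseen] = 19·(18/19)^41 = 2.070.

2.07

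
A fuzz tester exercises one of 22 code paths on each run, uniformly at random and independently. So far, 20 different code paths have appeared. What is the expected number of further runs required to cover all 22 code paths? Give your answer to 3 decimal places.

The wait to go from k to k+1 distinct code paths is geometric with mean 22/(22-k).
Sum over k = 20,...,21: E = 22/2 + 22/1 = 33.0000.

33.000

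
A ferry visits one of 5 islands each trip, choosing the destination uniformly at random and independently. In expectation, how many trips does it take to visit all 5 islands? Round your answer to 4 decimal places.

11.4167

The wait to go from k to k+1 distinct islands is geometric with mean 5/(5-k).
E[T] = 5/5 + 5/4 + 5/3 + 5/2 + 5/1 = 5·H_{5}.
H_{5} = 2.28333, so E[T] = 11.41667.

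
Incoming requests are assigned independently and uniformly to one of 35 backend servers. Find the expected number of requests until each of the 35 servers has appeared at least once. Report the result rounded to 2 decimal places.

After k distinct servers have appeared, the next request gives a new one with probability (35-k)/35, so the expected wait for the (k+1)-th is 35/(35-k).
E[T] = 35/35 + 35/34 + 35/33 + ... + 35/2 + 35/1 = 35·H_{35}.
H_{35} = 4.147, so E[T] = 145.137.

145.14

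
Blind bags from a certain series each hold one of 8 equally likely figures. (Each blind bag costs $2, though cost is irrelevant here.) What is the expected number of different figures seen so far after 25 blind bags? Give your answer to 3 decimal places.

For each figure, P(seen in 25 blind bags) = 1 - (7/8)^25 = 0.9645.
By linearity of expectation, E[distinct seen] = 8·(1 - (7/8)^25) = 7.7160.

7.716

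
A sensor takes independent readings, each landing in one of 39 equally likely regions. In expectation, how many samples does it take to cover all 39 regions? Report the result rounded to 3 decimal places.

165.888

Split into phases: going from k distinct to k+1 distinct takes on average 39/(39-k) samples.
E[T] = 39/39 + 39/38 + 39/37 + ... + 39/2 + 39/1 = 39·H_{39}.
H_{39} = 4.2535, so E[T] = 165.8882.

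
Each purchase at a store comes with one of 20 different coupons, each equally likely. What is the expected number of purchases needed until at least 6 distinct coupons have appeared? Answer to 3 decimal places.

6.924

Going from k to k+1 distinct takes a geometric number of purchases with mean 20/(20-k).
Sum over k = 0,...,5: E = 20/20 + 20/19 + 20/18 + 20/17 + 20/16 + 20/15 = 6.9235.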